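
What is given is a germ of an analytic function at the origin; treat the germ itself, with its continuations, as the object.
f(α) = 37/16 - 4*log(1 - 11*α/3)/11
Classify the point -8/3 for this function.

The point is a regular point.

There is no denominator, hence no pole anywhere.
Branch term log(1 - α/(3/11)): argument at -8/3 is 97/9, nonzero, so -8/3 is not its branch point (a point on a principal cut is still regular for the continued germ).
So the germ continues analytically to -8/3.


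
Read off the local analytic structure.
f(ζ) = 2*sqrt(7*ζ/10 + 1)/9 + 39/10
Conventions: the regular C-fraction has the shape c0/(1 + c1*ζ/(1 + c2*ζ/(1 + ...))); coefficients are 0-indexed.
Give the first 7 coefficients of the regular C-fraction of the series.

Taylor coefficients (expand at 0): a_0 = 371/90, a_1 = 7/90, a_2 = -49/3600, a_3 = 343/72000, a_4 = -2401/1152000, a_5 = 117649/115200000, a_6 = -823543/1536000000.
c0 = a_0 = 371/90. Peel one level at a time: if S = 1 + c*ζ/S' with S'(0) = 1, then c is the ζ-coefficient of S and S' = c*ζ/(S - 1).
S_1 = c0/f = 1 + (-1/53)*ζ + (411/112360)*ζ^2 + ...; c1 = -1/53.
S_2 = c1*ζ/(S_1 - 1) = 1 + (411/2120)*ζ + (-49/1600)*ζ^2 + ...; c2 = 411/2120.
S_3 = c2*ζ/(S_2 - 1) = 1 + (2597/16440)*ζ + (-8198729/270273600)*ζ^2 + ...; c3 = 2597/16440.
S_4 = c3*ζ/(S_3 - 1) = 1 + (3157/16440)*ζ + (-49/1600)*ζ^2 + ...; c4 = 3157/16440.
S_5 = c4*ζ/(S_4 - 1) = 1 + (2877/18040)*ζ + (-9888249/325441600)*ζ^2 + ...; c5 = 2877/18040.
S_6 = c5*ζ/(S_5 - 1) = 1 + (3437/18040)*ζ + ...; c6 = 3437/18040.

The regular C-fraction coefficients are [371/90, -1/53, 411/2120, 2597/16440, 3157/16440, 2877/18040, 3437/18040].


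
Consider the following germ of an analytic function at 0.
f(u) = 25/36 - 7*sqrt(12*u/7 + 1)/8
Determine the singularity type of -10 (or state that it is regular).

The point is a regular point.

There is no denominator, hence no pole anywhere.
Branch term sqrt(1 - u/(-7/12)): argument at -10 is -113/7, nonzero, so -10 is not its branch point (a point on a principal cut is still regular for the continued germ).
So the germ continues analytically to -10.


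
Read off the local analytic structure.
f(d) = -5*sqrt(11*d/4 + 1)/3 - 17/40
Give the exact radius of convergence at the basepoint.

Branch term (-5/3)*sqrt(1 - d/(-4/11)): its argument vanishes at d = -4/11, a square-root branch point, modulus 4/11.
The radius of convergence is the smallest modulus among the singular points: 4/11.

The radius of convergence is 4/11.


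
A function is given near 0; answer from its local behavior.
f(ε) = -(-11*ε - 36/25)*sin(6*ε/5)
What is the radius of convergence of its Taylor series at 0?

The factor -sin(6*ε/5) is entire and contributes no finite singular point.
The polynomial part has no poles.
No finite singular points: the Taylor series at 0 converges everywhere.

The radius of convergence is infinite.


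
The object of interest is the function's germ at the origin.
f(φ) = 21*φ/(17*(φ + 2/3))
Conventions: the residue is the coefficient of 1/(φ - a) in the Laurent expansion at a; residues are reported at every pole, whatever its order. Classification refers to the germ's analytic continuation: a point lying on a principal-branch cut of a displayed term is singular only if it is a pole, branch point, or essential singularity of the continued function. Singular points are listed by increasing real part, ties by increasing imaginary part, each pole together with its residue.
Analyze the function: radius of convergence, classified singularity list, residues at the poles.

Radius of convergence at 0: 2/3.
At -2/3: a pole of order 1; residue -14/17.

Denominator factor (φ + 2/3): pole of order 1 at -2/3, modulus 2/3.
The radius of convergence is the smallest modulus among the singular points: 2/3.
At the order-1 pole -2/3 set g(φ) = (φ - (-2/3))*f(φ) = 21*φ/17.
Simple pole: residue = g(a) at a = -2/3, which is -14/17.


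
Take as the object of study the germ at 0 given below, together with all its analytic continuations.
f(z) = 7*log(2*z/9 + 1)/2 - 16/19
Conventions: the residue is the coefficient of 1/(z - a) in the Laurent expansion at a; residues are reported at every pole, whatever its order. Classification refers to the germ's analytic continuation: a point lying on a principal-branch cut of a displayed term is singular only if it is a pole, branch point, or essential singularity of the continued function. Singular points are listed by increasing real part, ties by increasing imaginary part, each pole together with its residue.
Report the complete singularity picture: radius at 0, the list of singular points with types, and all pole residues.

Radius of convergence at 0: 9/2.
At -9/2: a logarithmic branch point.

Branch term (7/2)*log(1 - z/(-9/2)): its argument vanishes at z = -9/2, a logarithmic branch point, modulus 9/2.
The radius of convergence is the smallest modulus among the singular points: 9/2.


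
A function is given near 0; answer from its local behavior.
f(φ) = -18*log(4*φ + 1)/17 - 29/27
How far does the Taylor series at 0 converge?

The radius of convergence is 1/4.

Branch term (-18/17)*log(1 - φ/(-1/4)): its argument vanishes at φ = -1/4, a logarithmic branch point, modulus 1/4.
The radius of convergence is the smallest modulus among the singular points: 1/4.


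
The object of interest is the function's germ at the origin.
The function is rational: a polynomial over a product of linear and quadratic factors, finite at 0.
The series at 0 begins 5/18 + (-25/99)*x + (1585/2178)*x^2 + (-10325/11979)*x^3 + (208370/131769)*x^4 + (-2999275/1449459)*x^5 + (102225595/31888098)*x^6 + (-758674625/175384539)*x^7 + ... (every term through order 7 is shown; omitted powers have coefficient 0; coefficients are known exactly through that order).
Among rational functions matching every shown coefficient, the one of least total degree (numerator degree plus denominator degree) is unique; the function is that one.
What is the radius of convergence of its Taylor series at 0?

No rational of total degree below 4 reproduces all 8 coefficients; solving the [0/4] Pade equations on them gives f(x) = 5/(18*(x**2 - 5*x/11 - 1)**2), whose expansion matches every shown term.
Denominator factor (x**2 - 5*x/11 - 1)^2: discriminant 509/121, real irrational roots 5/22 + (1/22)*sqrt(509) and 5/22 - (1/22)*sqrt(509); poles of order 2, moduli 5/22 + (1/22)*sqrt(509) and -5/22 + (1/22)*sqrt(509).
The radius of convergence is the smallest modulus among the singular points: -5/22 + (1/22)*sqrt(509).

The radius of convergence is -5/22 + (1/22)*sqrt(509).


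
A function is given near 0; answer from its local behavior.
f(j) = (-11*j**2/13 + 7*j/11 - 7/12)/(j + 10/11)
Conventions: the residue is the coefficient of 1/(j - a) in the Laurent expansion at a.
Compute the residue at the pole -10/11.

At the order-1 pole -10/11 set g(j) = (j - (-10/11))*f(j) = -11*j**2/13 + 7*j/11 - 7/12.
Simple pole: residue = g(a) at a = -10/11, which is -35131/18876.

The residue is -35131/18876.


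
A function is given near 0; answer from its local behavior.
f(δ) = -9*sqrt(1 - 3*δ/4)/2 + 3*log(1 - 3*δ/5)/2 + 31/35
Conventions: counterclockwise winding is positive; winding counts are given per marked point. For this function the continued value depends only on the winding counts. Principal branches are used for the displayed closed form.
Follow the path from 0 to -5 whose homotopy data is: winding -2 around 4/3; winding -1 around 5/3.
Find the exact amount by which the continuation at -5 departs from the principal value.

The rational part is single-valued and drops out of the difference; each branch term changes only by its own monodromy.
(3/2)*log(1 - δ/(5/3)): each positive loop around 5/3 adds 2*pi*i to the log, so winding -1 contributes (3/2)*(-1)*2*pi*i = -(3)*pi*i.
(-9/2)*sqrt(1 - δ/(4/3)): winding -2 is even, the square root returns to the same sheet, contribution 0.
Summing the contributions at δ = -5 gives -(3)*pi*i.

Continued minus principal equals -(3)*pi*i.


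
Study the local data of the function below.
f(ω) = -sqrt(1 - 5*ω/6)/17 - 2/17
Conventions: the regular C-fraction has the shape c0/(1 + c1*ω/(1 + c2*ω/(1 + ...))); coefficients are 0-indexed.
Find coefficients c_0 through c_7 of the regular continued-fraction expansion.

Taylor coefficients (expand at 0): a_0 = -3/17, a_1 = 5/204, a_2 = 25/4896, a_3 = 125/58752, a_4 = 3125/2820096, a_5 = 21875/33841152, a_6 = 109375/270729216, a_7 = 859375/3248750592.
c0 = a_0 = -3/17. Peel one level at a time: if S = 1 + c*ω/S' with S'(0) = 1, then c is the ω-coefficient of S and S' = c*ω/(S - 1).
S_1 = c0/f = 1 + (5/36)*ω + (125/2592)*ω^2 + ...; c1 = 5/36.
S_2 = c1*ω/(S_1 - 1) = 1 + (-25/72)*ω + (-25/576)*ω^2 + ...; c2 = -25/72.
S_3 = c2*ω/(S_2 - 1) = 1 + (-1/8)*ω + (-7/192)*ω^2 + ...; c3 = -1/8.
S_4 = c3*ω/(S_3 - 1) = 1 + (-7/24)*ω + (-25/576)*ω^2 + ...; c4 = -7/24.
S_5 = c4*ω/(S_4 - 1) = 1 + (-25/168)*ω + (-125/3136)*ω^2 + ...; c5 = -25/168.
S_6 = c5*ω/(S_5 - 1) = 1 + (-15/56)*ω + (-25/576)*ω^2 + ...; c6 = -15/56.
S_7 = c6*ω/(S_6 - 1) = 1 + (-35/216)*ω + ...; c7 = -35/216.

The regular C-fraction coefficients are [-3/17, 5/36, -25/72, -1/8, -7/24, -25/168, -15/56, -35/216].


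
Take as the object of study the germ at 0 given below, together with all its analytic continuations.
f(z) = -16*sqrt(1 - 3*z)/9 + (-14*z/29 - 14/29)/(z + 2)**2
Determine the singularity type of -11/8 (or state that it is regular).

Denominator factors: z + 2 = 5/8 at z = -11/8 — none vanishes.
Branch term sqrt(1 - z/(1/3)): argument at -11/8 is 41/8, nonzero, so -11/8 is not its branch point (a point on a principal cut is still regular for the continued germ).
So the germ continues analytically to -11/8.

The point is a regular point.


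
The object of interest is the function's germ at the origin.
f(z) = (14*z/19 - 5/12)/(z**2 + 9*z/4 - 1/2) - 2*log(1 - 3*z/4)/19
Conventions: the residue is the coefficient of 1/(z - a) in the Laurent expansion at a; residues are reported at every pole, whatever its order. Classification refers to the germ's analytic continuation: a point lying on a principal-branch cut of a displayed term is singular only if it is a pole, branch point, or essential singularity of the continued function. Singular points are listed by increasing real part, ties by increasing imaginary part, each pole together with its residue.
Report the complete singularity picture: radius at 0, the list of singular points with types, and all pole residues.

Denominator factor (z**2 + 9*z/4 - 1/2): discriminant 113/16, real irrational roots -9/8 + (1/8)*sqrt(113) and -9/8 - (1/8)*sqrt(113); poles of order 1, moduli -9/8 + (1/8)*sqrt(113) and 9/8 + (1/8)*sqrt(113).
Branch term (-2/19)*log(1 - z/(4/3)): its argument vanishes at z = 4/3, a logarithmic branch point, modulus 4/3.
The radius of convergence is the smallest modulus among the singular points: -9/8 + (1/8)*sqrt(113).
The branch term is analytic at -9/8 - (1/8)*sqrt(113) and contributes nothing to the residue; only the rational part matters.
The factor z**2 + 9*z/4 - 1/2 splits as (z - a)(z - a') with a = -9/8 - (1/8)*sqrt(113), a' = -9/8 + (1/8)*sqrt(113). At the order-1 pole a set g(z) = (z - a)*(rational part) = [14*z/19 - 5/12] / (z - a').
Simple pole: residue = g(a) at a = -9/8 - (1/8)*sqrt(113), which is 7/19 + (284/6441)*sqrt(113).
The branch term is analytic at -9/8 + (1/8)*sqrt(113) and contributes nothing to the residue; only the rational part matters.
The factor z**2 + 9*z/4 - 1/2 splits as (z - a)(z - a') with a = -9/8 + (1/8)*sqrt(113), a' = -9/8 - (1/8)*sqrt(113). At the order-1 pole a set g(z) = (z - a)*(rational part) = [14*z/19 - 5/12] / (z - a').
Simple pole: residue = g(a) at a = -9/8 + (1/8)*sqrt(113), which is 7/19 - (284/6441)*sqrt(113).
List the singular points by increasing real part (a conjugate pair: the negative imaginary part first).

Radius of convergence at 0: -9/8 + (1/8)*sqrt(113).
At -9/8 - (1/8)*sqrt(113): a pole of order 1; residue 7/19 + (284/6441)*sqrt(113).
At -9/8 + (1/8)*sqrt(113): a pole of order 1; residue 7/19 - (284/6441)*sqrt(113).
At 4/3: a logarithmic branch point.


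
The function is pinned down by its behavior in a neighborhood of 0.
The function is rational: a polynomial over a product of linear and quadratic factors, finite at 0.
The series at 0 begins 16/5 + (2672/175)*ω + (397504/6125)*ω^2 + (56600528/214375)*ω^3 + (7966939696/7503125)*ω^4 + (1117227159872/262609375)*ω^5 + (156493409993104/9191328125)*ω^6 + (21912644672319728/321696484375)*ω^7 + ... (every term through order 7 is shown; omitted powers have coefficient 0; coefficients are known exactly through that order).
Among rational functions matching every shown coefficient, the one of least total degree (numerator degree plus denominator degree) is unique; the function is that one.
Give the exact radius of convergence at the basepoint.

No rational of total degree below 3 reproduces all 8 coefficients; solving the [0/3] Pade equations on them gives f(ω) = 4/(3*(ω - 1/4)*(ω**2 + 9*ω/7 - 5/3)), whose expansion matches every shown term.
Denominator factor (ω - 1/4): pole of order 1 at 1/4, modulus 1/4.
Denominator factor (ω**2 + 9*ω/7 - 5/3): discriminant 1223/147, real irrational roots -9/14 + (1/42)*sqrt(3669) and -9/14 - (1/42)*sqrt(3669); poles of order 1, moduli -9/14 + (1/42)*sqrt(3669) and 9/14 + (1/42)*sqrt(3669).
The radius of convergence is the smallest modulus among the singular points: 1/4.

The radius of convergence is 1/4.


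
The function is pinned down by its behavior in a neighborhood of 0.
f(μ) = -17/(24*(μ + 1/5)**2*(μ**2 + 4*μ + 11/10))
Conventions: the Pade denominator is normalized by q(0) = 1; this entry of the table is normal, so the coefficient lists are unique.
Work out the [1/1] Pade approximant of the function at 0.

The Pade approximant has numerator coefficients [-2125/132, 58225/792]; denominator coefficients [1, 2993/330].

Taylor coefficients needed (expand at 0): a_0 = -2125/132, a_1 = 53125/242, a_2 = -31800625/15972.
Write the denominator as Q(μ) = 1 + q1*μ. Requiring Q*f - P = O(μ^3) with deg P <= 1 kills the coefficients of μ^2..μ^2 in Q*f:
  μ^2: a_2 + q1*a_1 = 0, i.e. -31800625/15972 + (53125/242)*q1 = 0.
Solving this linear system: q1 = 2993/330.
The numerator is Q*f truncated at degree 1: P0 = a_0 = -2125/132; P1 = a_1 + q1*a_0 = 58225/792.


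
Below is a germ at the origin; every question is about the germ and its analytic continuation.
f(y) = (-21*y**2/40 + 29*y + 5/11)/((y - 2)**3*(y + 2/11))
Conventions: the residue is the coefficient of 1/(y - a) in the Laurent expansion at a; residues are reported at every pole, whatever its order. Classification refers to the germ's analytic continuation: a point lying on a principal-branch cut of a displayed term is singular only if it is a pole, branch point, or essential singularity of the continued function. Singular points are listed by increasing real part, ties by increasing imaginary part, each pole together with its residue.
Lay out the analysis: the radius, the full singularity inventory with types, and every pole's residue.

Radius of convergence at 0: 2/11.
At -2/11: a pole of order 1; residue 64361/138240.
At 2: a pole of order 3; residue -64361/138240.

Denominator factor (y - 2)^3: pole of order 3 at 2, modulus 2.
Denominator factor (y + 2/11): pole of order 1 at -2/11, modulus 2/11.
The radius of convergence is the smallest modulus among the singular points: 2/11.
At the order-1 pole -2/11 set g(y) = (y - (-2/11))*f(y) = (-21*y**2/40 + 29*y + 5/11)/(y - 2)**3.
Simple pole: residue = g(a) at a = -2/11, which is 64361/138240.
At the order-3 pole 2 set g(y) = (y - (2))^3*f(y) = (-21*y**2/40 + 29*y + 5/11)/(y + 2/11).
Order-3 pole: residue = g''(a)/2; g''(2) = -64361/69120, so the residue is -64361/138240.
List the singular points by increasing real part (a conjugate pair: the negative imaginary part first).


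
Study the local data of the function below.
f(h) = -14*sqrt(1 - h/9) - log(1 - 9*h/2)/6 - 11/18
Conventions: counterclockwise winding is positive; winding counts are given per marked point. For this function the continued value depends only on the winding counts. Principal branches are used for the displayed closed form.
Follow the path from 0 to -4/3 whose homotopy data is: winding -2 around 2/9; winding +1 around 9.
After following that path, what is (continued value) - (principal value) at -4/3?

The rational part is single-valued and drops out of the difference; each branch term changes only by its own monodromy.
(-1/6)*log(1 - h/(2/9)): each positive loop around 2/9 adds 2*pi*i to the log, so winding -2 contributes (-1/6)*(-2)*2*pi*i = (2/3)*pi*i.
(-14)*sqrt(1 - h/(9)): winding +1 is odd, the square root flips sign, contributing -2*(-14)*sqrt(1 - (-4/3)/(9)) = -2*(-14)*sqrt(31/27) = (28/9)*sqrt(93).
Summing the contributions at h = -4/3 gives ((28/9)*sqrt(93)) + ((2/3)*pi)*i.

Continued minus principal equals ((28/9)*sqrt(93)) + ((2/3)*pi)*i.


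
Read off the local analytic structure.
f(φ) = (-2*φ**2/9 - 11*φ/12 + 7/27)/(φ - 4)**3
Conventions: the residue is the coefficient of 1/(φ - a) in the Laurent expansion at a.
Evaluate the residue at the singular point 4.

The residue is -2/9.

At the order-3 pole 4 set g(φ) = (φ - (4))^3*f(φ) = -2*φ**2/9 - 11*φ/12 + 7/27.
Order-3 pole: residue = g''(a)/2; g''(4) = -4/9, so the residue is -2/9.


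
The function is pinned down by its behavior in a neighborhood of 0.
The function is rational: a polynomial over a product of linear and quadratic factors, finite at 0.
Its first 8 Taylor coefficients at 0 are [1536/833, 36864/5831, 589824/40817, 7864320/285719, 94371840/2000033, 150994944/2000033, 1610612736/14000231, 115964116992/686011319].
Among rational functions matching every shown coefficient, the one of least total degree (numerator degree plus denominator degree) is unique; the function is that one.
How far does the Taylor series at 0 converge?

The radius of convergence is 7/8.

No rational of total degree below 3 reproduces all 8 coefficients; solving the [0/3] Pade equations on them gives f(ρ) = -21/(17*(ρ - 7/8)**3), whose expansion matches every shown term.
Denominator factor (ρ - 7/8)^3: pole of order 3 at 7/8, modulus 7/8.
The radius of convergence is the smallest modulus among the singular points: 7/8.


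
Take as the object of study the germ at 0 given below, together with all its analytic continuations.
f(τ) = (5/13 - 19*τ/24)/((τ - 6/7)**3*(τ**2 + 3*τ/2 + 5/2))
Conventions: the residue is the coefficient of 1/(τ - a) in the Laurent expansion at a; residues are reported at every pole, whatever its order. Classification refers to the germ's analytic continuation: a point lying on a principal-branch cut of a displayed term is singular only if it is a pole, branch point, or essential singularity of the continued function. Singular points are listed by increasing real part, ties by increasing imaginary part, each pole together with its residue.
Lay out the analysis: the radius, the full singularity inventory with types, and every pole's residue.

Radius of convergence at 0: 6/7.
At (-3/4) - ((1/4)*sqrt(31))*i: a pole of order 1; residue (-479366167/9041583928) - ((2252573267/840867305304)*sqrt(31))*i.
At (-3/4) + ((1/4)*sqrt(31))*i: a pole of order 1; residue (-479366167/9041583928) + ((2252573267/840867305304)*sqrt(31))*i.
At 6/7: a pole of order 3; residue 479366167/4520791964.


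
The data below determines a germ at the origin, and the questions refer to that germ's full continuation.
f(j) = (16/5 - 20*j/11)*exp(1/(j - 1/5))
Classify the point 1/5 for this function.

The exponent 1/(j - (1/5)) has a pole at 1/5, so exp(1/(j - (1/5))) takes every nonzero value near it: an essential singularity (not a pole of any order).

The point is an essential singularity.


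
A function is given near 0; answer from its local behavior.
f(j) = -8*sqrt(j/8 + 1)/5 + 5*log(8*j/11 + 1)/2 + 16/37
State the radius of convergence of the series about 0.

The radius of convergence is 11/8.

Branch term (-8/5)*sqrt(1 - j/(-8)): its argument vanishes at j = -8, a square-root branch point, modulus 8.
Branch term (5/2)*log(1 - j/(-11/8)): its argument vanishes at j = -11/8, a logarithmic branch point, modulus 11/8.
The radius of convergence is the smallest modulus among the singular points: 11/8.


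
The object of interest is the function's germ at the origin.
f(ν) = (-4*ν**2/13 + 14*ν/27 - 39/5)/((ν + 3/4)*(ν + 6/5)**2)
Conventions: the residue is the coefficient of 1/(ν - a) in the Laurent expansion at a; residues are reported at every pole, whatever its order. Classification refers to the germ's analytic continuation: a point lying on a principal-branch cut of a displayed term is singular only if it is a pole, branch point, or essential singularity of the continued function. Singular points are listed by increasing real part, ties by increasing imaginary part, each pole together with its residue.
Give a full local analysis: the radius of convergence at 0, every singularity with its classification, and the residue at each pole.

Denominator factor (ν + 3/4): pole of order 1 at -3/4, modulus 3/4.
Denominator factor (ν + 6/5)^2: pole of order 2 at -6/5, modulus 6/5.
The radius of convergence is the smallest modulus among the singular points: 3/4.
At the order-2 pole -6/5 set g(ν) = (ν - (-6/5))^2*f(ν) = (-4*ν**2/13 + 14*ν/27 - 39/5)/(ν + 3/4).
Order-2 pole: residue = g'(a); g'(-6/5) = 388424/9477, so the residue is 388424/9477.
At the order-1 pole -3/4 set g(ν) = (ν - (-3/4))*f(ν) = (-4*ν**2/13 + 14*ν/27 - 39/5)/(ν + 6/5)**2.
Simple pole: residue = g(a) at a = -3/4, which is -391340/9477.
List the singular points by increasing real part (a conjugate pair: the negative imaginary part first).

Radius of convergence at 0: 3/4.
At -6/5: a pole of order 2; residue 388424/9477.
At -3/4: a pole of order 1; residue -391340/9477.


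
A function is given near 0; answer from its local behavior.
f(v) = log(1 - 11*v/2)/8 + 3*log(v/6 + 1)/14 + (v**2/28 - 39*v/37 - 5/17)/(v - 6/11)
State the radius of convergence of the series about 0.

The radius of convergence is 2/11.

Denominator factor (v - 6/11): pole of order 1 at 6/11, modulus 6/11.
Branch term (1/8)*log(1 - v/(2/11)): its argument vanishes at v = 2/11, a logarithmic branch point, modulus 2/11.
Branch term (3/14)*log(1 - v/(-6)): its argument vanishes at v = -6, a logarithmic branch point, modulus 6.
The radius of convergence is the smallest modulus among the singular points: 2/11.


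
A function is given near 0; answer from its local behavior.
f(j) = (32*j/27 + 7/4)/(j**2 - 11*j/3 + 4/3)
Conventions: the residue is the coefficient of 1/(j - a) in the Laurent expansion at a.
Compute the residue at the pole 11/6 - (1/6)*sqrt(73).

The residue is 16/27 - (1271/7884)*sqrt(73).

The factor j**2 - 11*j/3 + 4/3 splits as (j - a)(j - a') with a = 11/6 - (1/6)*sqrt(73), a' = 11/6 + (1/6)*sqrt(73). At the order-1 pole a set g(j) = (j - a)*f(j) = [32*j/27 + 7/4] / (j - a').
Simple pole: residue = g(a) at a = 11/6 - (1/6)*sqrt(73), which is 16/27 - (1271/7884)*sqrt(73).


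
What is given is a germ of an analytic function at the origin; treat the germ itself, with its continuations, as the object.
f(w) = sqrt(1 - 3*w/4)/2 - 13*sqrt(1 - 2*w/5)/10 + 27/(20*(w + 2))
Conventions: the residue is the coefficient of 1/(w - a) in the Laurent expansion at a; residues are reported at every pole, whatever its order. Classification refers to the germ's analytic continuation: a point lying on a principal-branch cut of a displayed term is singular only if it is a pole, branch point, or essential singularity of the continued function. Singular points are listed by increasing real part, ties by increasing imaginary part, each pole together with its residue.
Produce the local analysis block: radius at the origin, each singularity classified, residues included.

Radius of convergence at 0: 4/3.
At -2: a pole of order 1; residue 27/20.
At 4/3: an algebraic (square-root) branch point.
At 5/2: an algebraic (square-root) branch point.

Denominator factor (w + 2): pole of order 1 at -2, modulus 2.
Branch term (-13/10)*sqrt(1 - w/(5/2)): its argument vanishes at w = 5/2, a square-root branch point, modulus 5/2.
Branch term (1/2)*sqrt(1 - w/(4/3)): its argument vanishes at w = 4/3, a square-root branch point, modulus 4/3.
The radius of convergence is the smallest modulus among the singular points: 4/3.
The branch terms are analytic at -2 and contribute nothing to the residue; only the rational part matters.
At the order-1 pole -2 set g(w) = (w - (-2))*(rational part) = 27/20.
Simple pole: residue = g(a) at a = -2, which is 27/20.
List the singular points by increasing real part (a conjugate pair: the negative imaginary part first).


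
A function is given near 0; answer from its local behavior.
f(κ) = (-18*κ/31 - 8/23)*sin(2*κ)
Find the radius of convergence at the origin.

The radius of convergence is infinite.

The factor sin(2*κ) is entire and contributes no finite singular point.
The polynomial part has no poles.
No finite singular points: the Taylor series at 0 converges everywhere.


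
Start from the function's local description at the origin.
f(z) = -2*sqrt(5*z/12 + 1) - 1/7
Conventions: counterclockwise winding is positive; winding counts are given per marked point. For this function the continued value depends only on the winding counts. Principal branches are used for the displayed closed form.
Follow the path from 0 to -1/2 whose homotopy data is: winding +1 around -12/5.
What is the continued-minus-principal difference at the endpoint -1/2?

Continued minus principal equals (1/3)*sqrt(114).

The rational part is single-valued and drops out of the difference; each branch term changes only by its own monodromy.
(-2)*sqrt(1 - z/(-12/5)): winding +1 is odd, the square root flips sign, contributing -2*(-2)*sqrt(1 - (-1/2)/(-12/5)) = -2*(-2)*sqrt(19/24) = (1/3)*sqrt(114).
Summing the contributions at z = -1/2 gives (1/3)*sqrt(114).


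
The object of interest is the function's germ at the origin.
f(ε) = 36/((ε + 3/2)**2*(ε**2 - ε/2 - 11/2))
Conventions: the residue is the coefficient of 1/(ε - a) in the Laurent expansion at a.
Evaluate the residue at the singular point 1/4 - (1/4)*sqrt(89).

The factor ε**2 - ε/2 - 11/2 splits as (ε - a)(ε - a') with a = 1/4 - (1/4)*sqrt(89), a' = 1/4 + (1/4)*sqrt(89). At the order-1 pole a set g(ε) = (ε - a)*f(ε) = [36/(ε + 3/2)**2] / (ε - a').
Simple pole: residue = g(a) at a = 1/4 - (1/4)*sqrt(89), which is -252/25 - (2484/2225)*sqrt(89).

The residue is -252/25 - (2484/2225)*sqrt(89).


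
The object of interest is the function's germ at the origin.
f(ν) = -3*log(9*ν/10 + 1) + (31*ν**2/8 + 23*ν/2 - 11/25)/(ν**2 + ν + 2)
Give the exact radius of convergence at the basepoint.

The radius of convergence is 10/9.

Denominator factor (ν**2 + ν + 2): discriminant -7, complex-conjugate roots (-1/2) + ((1/2)*sqrt(7))*i and (-1/2) - ((1/2)*sqrt(7))*i; poles of order 1, moduli sqrt(2) and sqrt(2).
Branch term (-3)*log(1 - ν/(-10/9)): its argument vanishes at ν = -10/9, a logarithmic branch point, modulus 10/9.
The radius of convergence is the smallest modulus among the singular points: 10/9.


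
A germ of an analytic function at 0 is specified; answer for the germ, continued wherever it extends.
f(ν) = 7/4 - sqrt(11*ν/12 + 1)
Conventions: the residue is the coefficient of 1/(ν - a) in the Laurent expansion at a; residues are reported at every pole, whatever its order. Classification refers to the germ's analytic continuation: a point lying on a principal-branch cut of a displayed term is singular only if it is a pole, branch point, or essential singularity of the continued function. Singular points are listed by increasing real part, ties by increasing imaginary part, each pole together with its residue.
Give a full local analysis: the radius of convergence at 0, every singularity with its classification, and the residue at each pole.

Radius of convergence at 0: 12/11.
At -12/11: an algebraic (square-root) branch point.

Branch term (-1)*sqrt(1 - ν/(-12/11)): its argument vanishes at ν = -12/11, a square-root branch point, modulus 12/11.
The radius of convergence is the smallest modulus among the singular points: 12/11.


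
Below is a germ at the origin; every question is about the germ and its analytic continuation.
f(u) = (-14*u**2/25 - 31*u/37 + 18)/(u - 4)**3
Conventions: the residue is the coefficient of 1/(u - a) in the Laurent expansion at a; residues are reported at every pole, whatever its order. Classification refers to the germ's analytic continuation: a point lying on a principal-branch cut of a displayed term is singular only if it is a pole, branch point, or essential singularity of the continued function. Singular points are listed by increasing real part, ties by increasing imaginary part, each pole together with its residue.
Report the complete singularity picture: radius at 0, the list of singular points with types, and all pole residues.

Radius of convergence at 0: 4.
At 4: a pole of order 3; residue -14/25.

Denominator factor (u - 4)^3: pole of order 3 at 4, modulus 4.
The radius of convergence is the smallest modulus among the singular points: 4.
At the order-3 pole 4 set g(u) = (u - (4))^3*f(u) = -14*u**2/25 - 31*u/37 + 18.
Order-3 pole: residue = g''(a)/2; g''(4) = -28/25, so the residue is -14/25.


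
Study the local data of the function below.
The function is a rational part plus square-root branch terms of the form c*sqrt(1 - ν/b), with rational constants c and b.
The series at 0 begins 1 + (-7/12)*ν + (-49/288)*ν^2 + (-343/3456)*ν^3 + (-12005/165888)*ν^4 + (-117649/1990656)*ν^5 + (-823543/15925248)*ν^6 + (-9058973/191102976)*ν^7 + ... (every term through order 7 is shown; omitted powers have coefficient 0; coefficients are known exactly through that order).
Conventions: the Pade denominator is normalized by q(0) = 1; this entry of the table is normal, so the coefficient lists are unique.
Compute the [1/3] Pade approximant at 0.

Taylor coefficients needed (read off): a_0 = 1, a_1 = -7/12, a_2 = -49/288, a_3 = -343/3456, a_4 = -12005/165888.
Write the denominator as Q(ν) = 1 + q1*ν + q2*ν^2 + q3*ν^3. Requiring Q*f - P = O(ν^5) with deg P <= 1 kills the coefficients of ν^2..ν^4 in Q*f:
  ν^2: a_2 + q1*a_1 + q2*a_0 = 0, i.e. -49/288 + (-7/12)*q1 + (1)*q2 = 0.
  ν^3: a_3 + q1*a_2 + q2*a_1 + q3*a_0 = 0, i.e. -343/3456 + (-49/288)*q1 + (-7/12)*q2 + (1)*q3 = 0.
  ν^4: a_4 + q1*a_3 + q2*a_2 + q3*a_1 = 0, i.e. -12005/165888 + (-343/3456)*q1 + (-49/288)*q2 + (-7/12)*q3 = 0.
Solving this linear system: q1 = -7/16, q2 = -49/576, q3 = -343/13824.
The numerator is Q*f truncated at degree 1: P0 = a_0 = 1; P1 = a_1 + q1*a_0 = -49/48.

The Pade approximant has numerator coefficients [1, -49/48]; denominator coefficients [1, -7/16, -49/576, -343/13824].


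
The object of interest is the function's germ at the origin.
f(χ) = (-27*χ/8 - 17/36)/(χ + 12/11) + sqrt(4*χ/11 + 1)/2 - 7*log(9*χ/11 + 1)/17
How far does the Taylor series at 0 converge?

Denominator factor (χ + 12/11): pole of order 1 at -12/11, modulus 12/11.
Branch term (1/2)*sqrt(1 - χ/(-11/4)): its argument vanishes at χ = -11/4, a square-root branch point, modulus 11/4.
Branch term (-7/17)*log(1 - χ/(-11/9)): its argument vanishes at χ = -11/9, a logarithmic branch point, modulus 11/9.
The radius of convergence is the smallest modulus among the singular points: 12/11.

The radius of convergence is 12/11.


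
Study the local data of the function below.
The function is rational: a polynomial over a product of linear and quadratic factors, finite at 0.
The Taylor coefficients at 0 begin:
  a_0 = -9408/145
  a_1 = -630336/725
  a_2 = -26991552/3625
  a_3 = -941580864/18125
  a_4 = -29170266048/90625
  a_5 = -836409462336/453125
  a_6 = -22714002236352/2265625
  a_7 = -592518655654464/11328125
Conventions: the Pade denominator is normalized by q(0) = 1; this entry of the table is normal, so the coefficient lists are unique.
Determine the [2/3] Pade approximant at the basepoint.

Taylor coefficients needed (read off): a_0 = -9408/145, a_1 = -630336/725, a_2 = -26991552/3625, a_3 = -941580864/18125, a_4 = -29170266048/90625, a_5 = -836409462336/453125.
Write the denominator as Q(y) = 1 + q1*y + q2*y^2 + q3*y^3. Requiring Q*f - P = O(y^6) with deg P <= 2 kills the coefficients of y^3..y^5 in Q*f:
  y^3: a_3 + q1*a_2 + q2*a_1 + q3*a_0 = 0, i.e. -941580864/18125 + (-26991552/3625)*q1 + (-630336/725)*q2 + (-9408/145)*q3 = 0.
  y^4: a_4 + q1*a_3 + q2*a_2 + q3*a_1 = 0, i.e. -29170266048/90625 + (-941580864/18125)*q1 + (-26991552/3625)*q2 + (-630336/725)*q3 = 0.
  y^5: a_5 + q1*a_4 + q2*a_3 + q3*a_2 = 0, i.e. -836409462336/453125 + (-29170266048/90625)*q1 + (-941580864/18125)*q2 + (-26991552/3625)*q3 = 0.
Solving this linear system: q1 = -34449/2785, q2 = 28794/557, q3 = -41136/557.
The numerator is Q*f truncated at degree 2: P0 = a_0 = -9408/145; P1 = a_1 + q1*a_0 = -5400192/80765; P2 = a_2 + q1*a_1 + q2*a_0 = -3687936/80765.

The Pade approximant has numerator coefficients [-9408/145, -5400192/80765, -3687936/80765]; denominator coefficients [1, -34449/2785, 28794/557, -41136/557].


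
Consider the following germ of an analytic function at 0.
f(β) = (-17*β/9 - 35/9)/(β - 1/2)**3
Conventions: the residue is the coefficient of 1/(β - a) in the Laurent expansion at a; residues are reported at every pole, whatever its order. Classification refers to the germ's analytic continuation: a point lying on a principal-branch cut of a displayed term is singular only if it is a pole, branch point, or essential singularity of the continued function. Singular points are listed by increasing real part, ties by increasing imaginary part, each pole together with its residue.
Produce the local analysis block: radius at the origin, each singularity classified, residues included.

Denominator factor (β - 1/2)^3: pole of order 3 at 1/2, modulus 1/2.
The radius of convergence is the smallest modulus among the singular points: 1/2.
At the order-3 pole 1/2 set g(β) = (β - (1/2))^3*f(β) = -17*β/9 - 35/9.
Order-3 pole: residue = g''(a)/2; g''(1/2) = 0, so the residue is 0.

Radius of convergence at 0: 1/2.
At 1/2: a pole of order 3; residue 0.


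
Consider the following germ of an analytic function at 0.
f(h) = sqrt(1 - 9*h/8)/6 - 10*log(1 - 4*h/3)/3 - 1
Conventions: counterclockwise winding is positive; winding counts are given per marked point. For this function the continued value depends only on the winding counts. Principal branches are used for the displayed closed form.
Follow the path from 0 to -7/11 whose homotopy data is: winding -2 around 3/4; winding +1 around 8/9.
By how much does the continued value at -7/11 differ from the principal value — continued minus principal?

The rational part is single-valued and drops out of the difference; each branch term changes only by its own monodromy.
(1/6)*sqrt(1 - h/(8/9)): winding +1 is odd, the square root flips sign, contributing -2*(1/6)*sqrt(1 - (-7/11)/(8/9)) = -2*(1/6)*sqrt(151/88) = -(1/132)*sqrt(3322).
(-10/3)*log(1 - h/(3/4)): each positive loop around 3/4 adds 2*pi*i to the log, so winding -2 contributes (-10/3)*(-2)*2*pi*i = (40/3)*pi*i.
Summing the contributions at h = -7/11 gives (-(1/132)*sqrt(3322)) + ((40/3)*pi)*i.

Continued minus principal equals (-(1/132)*sqrt(3322)) + ((40/3)*pi)*i.


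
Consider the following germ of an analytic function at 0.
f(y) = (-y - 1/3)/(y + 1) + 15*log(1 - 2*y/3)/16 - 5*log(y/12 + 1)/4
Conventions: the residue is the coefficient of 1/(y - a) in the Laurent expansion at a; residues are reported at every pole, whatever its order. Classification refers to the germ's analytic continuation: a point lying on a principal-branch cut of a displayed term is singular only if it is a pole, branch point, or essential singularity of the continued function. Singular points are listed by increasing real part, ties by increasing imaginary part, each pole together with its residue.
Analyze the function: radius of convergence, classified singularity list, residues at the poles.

Radius of convergence at 0: 1.
At -12: a logarithmic branch point.
At -1: a pole of order 1; residue 2/3.
At 3/2: a logarithmic branch point.

Denominator factor (y + 1): pole of order 1 at -1, modulus 1.
Branch term (-5/4)*log(1 - y/(-12)): its argument vanishes at y = -12, a logarithmic branch point, modulus 12.
Branch term (15/16)*log(1 - y/(3/2)): its argument vanishes at y = 3/2, a logarithmic branch point, modulus 3/2.
The radius of convergence is the smallest modulus among the singular points: 1.
The branch terms are analytic at -1 and contribute nothing to the residue; only the rational part matters.
At the order-1 pole -1 set g(y) = (y - (-1))*(rational part) = -y - 1/3.
Simple pole: residue = g(a) at a = -1, which is 2/3.
List the singular points by increasing real part (a conjugate pair: the negative imaginary part first).


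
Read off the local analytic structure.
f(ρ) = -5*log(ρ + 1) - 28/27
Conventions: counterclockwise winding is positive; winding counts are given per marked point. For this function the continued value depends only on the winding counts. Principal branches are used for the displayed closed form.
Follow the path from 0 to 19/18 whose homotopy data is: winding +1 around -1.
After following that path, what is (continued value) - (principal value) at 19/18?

The rational part is single-valued and drops out of the difference; each branch term changes only by its own monodromy.
(-5)*log(1 - ρ/(-1)): each positive loop around -1 adds 2*pi*i to the log, so winding +1 contributes (-5)*(1)*2*pi*i = -(10)*pi*i.
Summing the contributions at ρ = 19/18 gives -(10)*pi*i.

Continued minus principal equals -(10)*pi*i.


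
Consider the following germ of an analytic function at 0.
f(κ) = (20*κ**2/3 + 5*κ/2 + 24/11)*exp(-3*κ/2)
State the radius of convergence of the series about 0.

The factor exp(-3*κ/2) is entire and contributes no finite singular point.
The polynomial part has no poles.
No finite singular points: the Taylor series at 0 converges everywhere.

The radius of convergence is infinite.


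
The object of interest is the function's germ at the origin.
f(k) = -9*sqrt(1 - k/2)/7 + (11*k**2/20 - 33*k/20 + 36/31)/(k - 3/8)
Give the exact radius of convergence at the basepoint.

The radius of convergence is 3/8.

Denominator factor (k - 3/8): pole of order 1 at 3/8, modulus 3/8.
Branch term (-9/7)*sqrt(1 - k/(2)): its argument vanishes at k = 2, a square-root branch point, modulus 2.
The radius of convergence is the smallest modulus among the singular points: 3/8.


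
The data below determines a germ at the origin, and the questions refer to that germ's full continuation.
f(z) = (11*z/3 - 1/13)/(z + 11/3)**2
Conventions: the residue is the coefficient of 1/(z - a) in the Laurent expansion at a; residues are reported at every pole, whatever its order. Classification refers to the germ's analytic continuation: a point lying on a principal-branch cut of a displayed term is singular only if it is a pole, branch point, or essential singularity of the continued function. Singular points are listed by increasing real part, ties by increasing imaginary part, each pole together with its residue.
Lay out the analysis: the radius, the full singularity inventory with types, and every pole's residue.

Radius of convergence at 0: 11/3.
At -11/3: a pole of order 2; residue 11/3.

Denominator factor (z + 11/3)^2: pole of order 2 at -11/3, modulus 11/3.
The radius of convergence is the smallest modulus among the singular points: 11/3.
At the order-2 pole -11/3 set g(z) = (z - (-11/3))^2*f(z) = 11*z/3 - 1/13.
Order-2 pole: residue = g'(a); g'(-11/3) = 11/3, so the residue is 11/3.


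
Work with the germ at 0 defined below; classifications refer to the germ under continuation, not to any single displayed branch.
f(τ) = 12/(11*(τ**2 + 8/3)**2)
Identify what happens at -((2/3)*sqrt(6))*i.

The denominator factor τ**2 + 8/3 vanishes at -((2/3)*sqrt(6))*i and appears to the power 2; the numerator there equals 12/11, nonzero, and no other factor vanishes.
Hence a pole whose order is the multiplicity, 2.

The point is a pole of order 2.
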